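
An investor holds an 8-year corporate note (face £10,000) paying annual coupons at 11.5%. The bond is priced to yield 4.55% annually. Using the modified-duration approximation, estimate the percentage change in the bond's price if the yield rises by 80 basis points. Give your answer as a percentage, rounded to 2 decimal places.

Periodic yield y = 0.0455. Modified duration first:
  t   CF        PV=CF/(1+0.0455)^t    t·PV
  1     1,150.00     1,099.9522     1,099.9522
  2     1,150.00     1,052.0824     2,104.1649
  3     1,150.00     1,006.2960     3,018.8879
  4     1,150.00       962.5021     3,850.0085
  5     1,150.00       920.6142     4,603.0708
  6     1,150.00       880.5492     5,283.2951
  7     1,150.00       842.2278     5,895.5947
  8    11,150.00     7,810.5671    62,484.5371
  Σ                 14,574.7910    88,339.5111
P = 14,574.7910; D_Mac = 6.06112 yrs; D_mod = 6.06112/(1+0.0455) = 5.79734 yrs.
ΔP/P ≈ -D_mod · Δy = -5.79734 × (+0.008) = -0.046379 = -4.6379%.

-4.64%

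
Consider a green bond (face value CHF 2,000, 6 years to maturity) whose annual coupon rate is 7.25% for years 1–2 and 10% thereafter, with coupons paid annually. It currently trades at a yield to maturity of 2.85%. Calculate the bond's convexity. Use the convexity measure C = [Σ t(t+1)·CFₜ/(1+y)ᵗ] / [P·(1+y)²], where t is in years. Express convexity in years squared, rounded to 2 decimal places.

With y = 0.0285:
  t   CF        PV=CF/(1+0.0285)^t    t·PV        t(t+1)·PV
  1       145.00       140.9820       140.9820         281.9640
  2       145.00       137.0754       274.1507         822.4522
  3       200.00       183.8303       551.4909       2,205.9637
  4       200.00       178.7363       714.9453       3,574.7264
  5       200.00       173.7835       868.9175       5,213.5047
  6     2,200.00     1,858.6470    11,151.8817      78,063.1721
  Σ                  2,673.0544    13,702.3681      90,161.7831
P = 2,673.0544.
Convexity = Σ t(t+1)·PV / [P·(1+y)²] = 90,161.7831 / (2,673.0544 × 1.057812) = 31.88644.

31.89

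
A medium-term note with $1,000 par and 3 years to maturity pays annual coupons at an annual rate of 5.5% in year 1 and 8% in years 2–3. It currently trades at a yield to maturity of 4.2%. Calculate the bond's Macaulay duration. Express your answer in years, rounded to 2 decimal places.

2.83 years

Periodic yield y = 0.042. Discount each cash flow and weight by its year:
  t   CF        PV=CF/(1+0.042)^t    t·PV
  1        55.00        52.7831        52.7831
  2        80.00        73.6808       147.3617
  3     1,080.00       954.5982     2,863.7945
  Σ                  1,081.0621     3,063.9393
Price P = Σ PV = 1,081.0621.
Macaulay duration = Σ(t·PV) / P = 3,063.9393 / 1,081.0621 = 2.83419 years.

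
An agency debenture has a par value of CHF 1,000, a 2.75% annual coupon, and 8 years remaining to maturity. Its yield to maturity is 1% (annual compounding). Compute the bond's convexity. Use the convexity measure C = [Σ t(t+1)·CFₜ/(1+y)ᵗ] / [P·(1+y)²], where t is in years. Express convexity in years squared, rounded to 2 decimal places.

With y = 0.01:
  t   CF        PV=CF/(1+0.01)^t    t·PV        t(t+1)·PV
  1        27.50        27.2277        27.2277          54.4554
  2        27.50        26.9581        53.9163         161.7488
  3        27.50        26.6912        80.0737         320.2947
  4        27.50        26.4270       105.7078         528.5392
  5        27.50        26.1653       130.8265         784.9592
  6        27.50        25.9062       155.4375       1,088.0622
  7        27.50        25.6497       179.5482       1,436.3858
  8     1,027.50       948.8790     7,591.0321      68,319.2888
  Σ                  1,133.9044     8,323.7698      72,693.7343
P = 1,133.9044.
Convexity = Σ t(t+1)·PV / [P·(1+y)²] = 72,693.7343 / (1,133.9044 × 1.020100) = 62.84602.

62.85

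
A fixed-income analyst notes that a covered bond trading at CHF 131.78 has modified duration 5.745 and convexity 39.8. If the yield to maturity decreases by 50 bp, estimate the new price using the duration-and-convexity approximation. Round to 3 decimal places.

CHF 135.631

Duration effect: -D_mod·Δy = -5.745 × (-0.005) = +0.028725
Convexity effect: ½·C·(Δy)² = 0.5 × 39.8 × (-0.005)² = +0.0004975
ΔP/P ≈ +0.028725 + 0.0004975 = +0.0292225
New price ≈ 131.78 × (1 + 0.0292225) = 135.63094105.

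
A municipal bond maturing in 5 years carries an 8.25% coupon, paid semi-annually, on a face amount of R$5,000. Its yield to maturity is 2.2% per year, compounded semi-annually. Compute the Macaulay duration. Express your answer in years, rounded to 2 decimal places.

Periodic yield y = 0.011. Discount each cash flow and weight by its period:
  t   CF        PV=CF/(1+0.011)^t    t·PV
  1       206.25       204.0059       204.0059
  2       206.25       201.7863       403.5726
  3       206.25       199.5908       598.7724
  4       206.25       197.4192       789.6767
  5       206.25       195.2712       976.3560
  6       206.25       193.1466     1,158.8795
  7       206.25       191.0451     1,337.3156
  8       206.25       188.9665     1,511.7316
  9       206.25       186.9104     1,682.1939
  10    5,206.25     4,666.7385    46,667.3847
  Σ                  6,424.8804    55,329.8889
Price P = Σ PV = 6,424.8804.
Macaulay duration = Σ(t·PV) / P = 55,329.8889 / 6,424.8804 = 8.61182 half-year periods.
In years: 8.61182 / 2 = 4.30591 years.

4.31 years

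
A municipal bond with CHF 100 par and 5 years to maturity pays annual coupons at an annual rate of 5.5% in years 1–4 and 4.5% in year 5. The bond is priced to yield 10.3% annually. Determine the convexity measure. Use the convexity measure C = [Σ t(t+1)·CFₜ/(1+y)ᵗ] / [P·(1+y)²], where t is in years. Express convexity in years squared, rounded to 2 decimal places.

With y = 0.103:
  t   CF        PV=CF/(1+0.103)^t    t·PV        t(t+1)·PV
  1         5.50         4.9864         4.9864           9.9728
  2         5.50         4.5208         9.0415          27.1246
  3         5.50         4.0986        12.2958          49.1833
  4         5.50         3.7159        14.8635          74.3174
  5       104.50        64.0087       320.0433       1,920.2598
  Σ                     81.3303       361.2305       2,080.8578
P = 81.3303.
Convexity = Σ t(t+1)·PV / [P·(1+y)²] = 2,080.8578 / (81.3303 × 1.216609) = 21.02999.

21.03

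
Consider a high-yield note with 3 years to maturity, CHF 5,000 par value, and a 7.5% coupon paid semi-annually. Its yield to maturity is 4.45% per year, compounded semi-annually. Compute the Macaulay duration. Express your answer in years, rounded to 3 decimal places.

Periodic yield y = 0.02225. Discount each cash flow and weight by its period:
  t   CF        PV=CF/(1+0.02225)^t    t·PV
  1       187.50       183.4189       183.4189
  2       187.50       179.4267       358.8534
  3       187.50       175.5213       526.5640
  4       187.50       171.7010       686.8040
  5       187.50       167.9638       839.8190
  6     5,187.50     4,545.8531    27,275.1184
  Σ                  5,423.8848    29,870.5776
Price P = Σ PV = 5,423.8848.
Macaulay duration = Σ(t·PV) / P = 29,870.5776 / 5,423.8848 = 5.50723 half-year periods.
In years: 5.50723 / 2 = 2.75361 years.

2.754 years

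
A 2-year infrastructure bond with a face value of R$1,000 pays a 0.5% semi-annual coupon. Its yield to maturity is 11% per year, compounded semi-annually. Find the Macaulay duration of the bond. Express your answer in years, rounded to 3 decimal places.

1.992 years

Periodic yield y = 0.055. Discount each cash flow and weight by its period:
  t   CF        PV=CF/(1+0.055)^t    t·PV
  1         2.50         2.3697         2.3697
  2         2.50         2.2461         4.4923
  3         2.50         2.1290         6.3871
  4     1,002.50       809.2348     3,236.9391
  Σ                    815.9796     3,250.1882
Price P = Σ PV = 815.9796.
Macaulay duration = Σ(t·PV) / P = 3,250.1882 / 815.9796 = 3.98317 half-year periods.
In years: 3.98317 / 2 = 1.99159 years.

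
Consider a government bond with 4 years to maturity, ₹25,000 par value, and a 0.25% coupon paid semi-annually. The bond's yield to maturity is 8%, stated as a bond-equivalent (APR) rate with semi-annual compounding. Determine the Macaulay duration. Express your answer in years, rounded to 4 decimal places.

Periodic yield y = 0.04. Discount each cash flow and weight by its period:
  t   CF        PV=CF/(1+0.04)^t    t·PV
  1        31.25        30.0481        30.0481
  2        31.25        28.8924        57.7848
  3        31.25        27.7811        83.3434
  4        31.25        26.7126       106.8505
  5        31.25        25.6852       128.4261
  6        31.25        24.6973       148.1840
  7        31.25        23.7474       166.2320
  8    25,031.25    18,290.0892   146,320.7136
  Σ                 18,477.6534   147,041.5824
Price P = Σ PV = 18,477.6534.
Macaulay duration = Σ(t·PV) / P = 147,041.5824 / 18,477.6534 = 7.95781 half-year periods.
In years: 7.95781 / 2 = 3.97890 years.

3.9789 years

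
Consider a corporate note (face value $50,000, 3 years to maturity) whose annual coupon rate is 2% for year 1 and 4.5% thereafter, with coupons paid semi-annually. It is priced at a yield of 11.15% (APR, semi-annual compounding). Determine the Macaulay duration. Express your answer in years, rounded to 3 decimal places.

Periodic yield y = 0.05575. Discount each cash flow and weight by its period:
  t   CF        PV=CF/(1+0.05575)^t    t·PV
  1       500.00       473.5970       473.5970
  2       500.00       448.5882       897.1764
  3     1,125.00       956.0250     2,868.0750
  4     1,125.00       905.5411     3,622.1644
  5     1,125.00       857.7230     4,288.6152
  6    51,125.00    36,920.4325   221,522.5953
  Σ                 40,561.9068   233,672.2232
Price P = Σ PV = 40,561.9068.
Macaulay duration = Σ(t·PV) / P = 233,672.2232 / 40,561.9068 = 5.76088 half-year periods.
In years: 5.76088 / 2 = 2.88044 years.

2.880 years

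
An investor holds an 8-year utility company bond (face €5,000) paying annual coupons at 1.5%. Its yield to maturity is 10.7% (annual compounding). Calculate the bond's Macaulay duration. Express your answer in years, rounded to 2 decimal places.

Periodic yield y = 0.107. Discount each cash flow and weight by its year:
  t   CF        PV=CF/(1+0.107)^t    t·PV
  1        75.00        67.7507        67.7507
  2        75.00        61.2021       122.4041
  3        75.00        55.2864       165.8592
  4        75.00        49.9426       199.7702
  5        75.00        45.1152       225.5761
  6        75.00        40.7545       244.5270
  7        75.00        36.8153       257.7068
  8     5,075.00     2,250.3760    18,003.0077
  Σ                  2,607.2427    19,286.6019
Price P = Σ PV = 2,607.2427.
Macaulay duration = Σ(t·PV) / P = 19,286.6019 / 2,607.2427 = 7.39732 years.

7.40 years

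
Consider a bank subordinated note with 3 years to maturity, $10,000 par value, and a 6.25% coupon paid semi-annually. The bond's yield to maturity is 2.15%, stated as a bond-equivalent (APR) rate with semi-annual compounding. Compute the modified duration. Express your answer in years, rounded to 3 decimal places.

Periodic yield y = 0.01075. First find Macaulay duration:
  t   CF        PV=CF/(1+0.01075)^t    t·PV
  1       312.50       309.1764       309.1764
  2       312.50       305.8881       611.7761
  3       312.50       302.6347       907.9042
  4       312.50       299.4160     1,197.6640
  5       312.50       296.2315     1,481.1576
  6    10,312.50     9,671.6698    58,030.0189
  Σ                 11,185.0165    62,537.6972
P = 11,185.0165; Macaulay duration = 62,537.6972 / 11,185.0165 = 5.59120 half-year periods = 2.79560 years.
Modified duration = D_Mac / (1 + y) = 2.79560 / 1.01075 = 2.76587 years.

2.766 years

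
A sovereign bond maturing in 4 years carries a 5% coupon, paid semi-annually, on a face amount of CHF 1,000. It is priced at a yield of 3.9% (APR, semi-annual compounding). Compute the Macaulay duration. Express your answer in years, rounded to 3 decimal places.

3.682 years

Periodic yield y = 0.0195. Discount each cash flow and weight by its period:
  t   CF        PV=CF/(1+0.0195)^t    t·PV
  1        25.00        24.5218        24.5218
  2        25.00        24.0528        48.1056
  3        25.00        23.5927        70.7782
  4        25.00        23.1415        92.5659
  5        25.00        22.6989       113.4943
  6        25.00        22.2647       133.5881
  7        25.00        21.8388       152.8718
  8     1,025.00       878.2659     7,026.1273
  Σ                  1,040.3771     7,662.0530
Price P = Σ PV = 1,040.3771.
Macaulay duration = Σ(t·PV) / P = 7,662.0530 / 1,040.3771 = 7.36469 half-year periods.
In years: 7.36469 / 2 = 3.68234 years.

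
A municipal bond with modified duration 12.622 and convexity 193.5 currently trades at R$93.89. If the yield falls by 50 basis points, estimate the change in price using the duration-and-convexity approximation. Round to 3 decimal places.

+R$6.152

Duration effect: -D_mod·Δy = -12.622 × (-0.005) = +0.063110
Convexity effect: ½·C·(Δy)² = 0.5 × 193.5 × (-0.005)² = +0.00241875
ΔP/P ≈ +0.063110 + 0.00241875 = +0.06552875
ΔP ≈ 93.89 × (+0.06552875) = +6.1524943375.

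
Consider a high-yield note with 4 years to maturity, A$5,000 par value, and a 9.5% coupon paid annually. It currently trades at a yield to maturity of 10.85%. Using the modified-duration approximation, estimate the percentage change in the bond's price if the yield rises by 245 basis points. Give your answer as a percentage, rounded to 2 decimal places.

Periodic yield y = 0.1085. Modified duration first:
  t   CF        PV=CF/(1+0.1085)^t    t·PV
  1       475.00       428.5070       428.5070
  2       475.00       386.5647       773.1294
  3       475.00       348.7278     1,046.1833
  4     5,475.00     3,626.1130    14,504.4520
  Σ                  4,789.9125    16,752.2717
P = 4,789.9125; D_Mac = 3.49741 yrs; D_mod = 3.49741/(1+0.1085) = 3.15508 yrs.
ΔP/P ≈ -D_mod · Δy = -3.15508 × (+0.0245) = -0.077299 = -7.7299%.

-7.73%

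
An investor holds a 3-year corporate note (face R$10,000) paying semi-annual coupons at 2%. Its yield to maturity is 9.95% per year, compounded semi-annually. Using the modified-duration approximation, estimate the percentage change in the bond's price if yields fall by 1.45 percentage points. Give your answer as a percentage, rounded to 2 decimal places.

+4.03%

Periodic yield y = 0.04975. Modified duration first:
  t   CF        PV=CF/(1+0.04975)^t    t·PV
  1       100.00        95.2608        95.2608
  2       100.00        90.7462       181.4923
  3       100.00        86.4455       259.3365
  4       100.00        82.3486       329.3946
  5       100.00        78.4460       392.2298
  6    10,100.00     7,547.5513    45,285.3078
  Σ                  7,980.7983    46,543.0218
P = 7,980.7983; D_Mac = 5.83188 half-year periods = 2.91594 yrs; D_mod = 2.91594/(1+0.04975) = 2.77774 yrs.
ΔP/P ≈ -D_mod · Δy = -2.77774 × (-0.0145) = +0.040277 = +4.0277%.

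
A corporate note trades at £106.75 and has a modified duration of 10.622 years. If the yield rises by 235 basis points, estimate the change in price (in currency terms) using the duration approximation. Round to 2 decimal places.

Duration approximation: ΔP/P ≈ -D_mod · Δy = -10.622 × (+0.0235) = -0.249617.
ΔP ≈ 106.75 × (-0.249617) = -26.64661475.

-£26.65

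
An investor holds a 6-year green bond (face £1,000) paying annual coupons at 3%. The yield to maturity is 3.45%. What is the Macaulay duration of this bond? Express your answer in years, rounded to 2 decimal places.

5.57 years

Periodic yield y = 0.0345. Discount each cash flow and weight by its year:
  t   CF        PV=CF/(1+0.0345)^t    t·PV
  1        30.00        28.9995        28.9995
  2        30.00        28.0324        56.0648
  3        30.00        27.0975        81.2926
  4        30.00        26.1938       104.7754
  5        30.00        25.3203       126.6015
  6     1,030.00       840.3385     5,042.0309
  Σ                    975.9821     5,439.7647
Price P = Σ PV = 975.9821.
Macaulay duration = Σ(t·PV) / P = 5,439.7647 / 975.9821 = 5.57363 years.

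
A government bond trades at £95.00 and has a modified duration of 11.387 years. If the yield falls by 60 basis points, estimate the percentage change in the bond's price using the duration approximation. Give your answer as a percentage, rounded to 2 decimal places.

Duration approximation: ΔP/P ≈ -D_mod · Δy = -11.387 × (-0.006) = +0.068322.
As a percentage: +6.8322%.

+6.83%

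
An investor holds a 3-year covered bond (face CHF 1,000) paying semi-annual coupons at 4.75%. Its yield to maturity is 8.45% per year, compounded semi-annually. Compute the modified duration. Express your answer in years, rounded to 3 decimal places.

Periodic yield y = 0.04225. First find Macaulay duration:
  t   CF        PV=CF/(1+0.04225)^t    t·PV
  1        23.75        22.7872        22.7872
  2        23.75        21.8635        43.7270
  3        23.75        20.9772        62.9317
  4        23.75        20.1269        80.5074
  5        23.75        19.3110        96.5549
  6     1,023.75       798.6610     4,791.9662
  Σ                    903.7268     5,098.4744
P = 903.7268; Macaulay duration = 5,098.4744 / 903.7268 = 5.64161 half-year periods = 2.82081 years.
Modified duration = D_Mac / (1 + y) = 2.82081 / 1.04225 = 2.70646 years.

2.706 years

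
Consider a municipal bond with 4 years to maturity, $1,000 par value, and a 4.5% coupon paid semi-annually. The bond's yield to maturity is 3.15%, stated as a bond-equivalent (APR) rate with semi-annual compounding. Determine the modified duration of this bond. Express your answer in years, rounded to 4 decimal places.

3.6562 years

Periodic yield y = 0.01575. First find Macaulay duration:
  t   CF        PV=CF/(1+0.01575)^t    t·PV
  1        22.50        22.1511        22.1511
  2        22.50        21.8076        43.6153
  3        22.50        21.4695        64.4085
  4        22.50        21.1366        84.5464
  5        22.50        20.8089       104.0443
  6        22.50        20.4862       122.9172
  7        22.50        20.1686       141.1799
  8     1,022.50       902.3368     7,218.6944
  Σ                  1,050.3653     7,801.5571
P = 1,050.3653; Macaulay duration = 7,801.5571 / 1,050.3653 = 7.42747 half-year periods = 3.71374 years.
Modified duration = D_Mac / (1 + y) = 3.71374 / 1.01575 = 3.65615 years.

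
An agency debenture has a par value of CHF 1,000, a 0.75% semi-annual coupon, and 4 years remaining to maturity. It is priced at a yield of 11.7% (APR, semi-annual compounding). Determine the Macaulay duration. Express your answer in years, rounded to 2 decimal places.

Periodic yield y = 0.0585. Discount each cash flow and weight by its period:
  t   CF        PV=CF/(1+0.0585)^t    t·PV
  1         3.75         3.5427         3.5427
  2         3.75         3.3470         6.6939
  3         3.75         3.1620         9.4859
  4         3.75         2.9872        11.9489
  5         3.75         2.8221        14.1106
  6         3.75         2.6662        15.9970
  7         3.75         2.5188        17.6317
  8     1,003.75       636.9402     5,095.5216
  Σ                    657.9862     5,174.9323
Price P = Σ PV = 657.9862.
Macaulay duration = Σ(t·PV) / P = 5,174.9323 / 657.9862 = 7.86480 half-year periods.
In years: 7.86480 / 2 = 3.93240 years.

3.93 years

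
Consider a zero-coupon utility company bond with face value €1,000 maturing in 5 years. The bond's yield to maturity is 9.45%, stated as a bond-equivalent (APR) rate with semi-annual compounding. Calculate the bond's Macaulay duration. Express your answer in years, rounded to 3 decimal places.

5.000 years

A zero-coupon bond has a single cash flow at maturity, so its Macaulay duration equals its maturity: 5 years.
(Equivalently: 10 semi-annual periods ÷ 2 = 5 years.)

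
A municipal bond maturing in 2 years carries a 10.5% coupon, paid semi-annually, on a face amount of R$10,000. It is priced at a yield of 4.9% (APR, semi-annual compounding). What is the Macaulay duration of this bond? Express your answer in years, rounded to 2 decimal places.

1.86 years

Periodic yield y = 0.0245. Discount each cash flow and weight by its period:
  t   CF        PV=CF/(1+0.0245)^t    t·PV
  1       525.00       512.4451       512.4451
  2       525.00       500.1904     1,000.3809
  3       525.00       488.2288     1,464.6865
  4    10,525.00     9,553.7584    38,215.0335
  Σ                 11,054.6227    41,192.5459
Price P = Σ PV = 11,054.6227.
Macaulay duration = Σ(t·PV) / P = 41,192.5459 / 11,054.6227 = 3.72627 half-year periods.
In years: 3.72627 / 2 = 1.86314 years.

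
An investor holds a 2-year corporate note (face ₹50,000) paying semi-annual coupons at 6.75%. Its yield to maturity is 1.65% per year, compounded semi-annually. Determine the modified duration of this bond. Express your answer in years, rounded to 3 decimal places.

Periodic yield y = 0.00825. First find Macaulay duration:
  t   CF        PV=CF/(1+0.00825)^t    t·PV
  1     1,687.50     1,673.6920     1,673.6920
  2     1,687.50     1,659.9971     3,319.9941
  3     1,687.50     1,646.4141     4,939.2424
  4    51,687.50    50,016.4201   200,065.6804
  Σ                 54,996.5234   209,998.6091
P = 54,996.5234; Macaulay duration = 209,998.6091 / 54,996.5234 = 3.81840 half-year periods = 1.90920 years.
Modified duration = D_Mac / (1 + y) = 1.90920 / 1.00825 = 1.89358 years.

1.894 years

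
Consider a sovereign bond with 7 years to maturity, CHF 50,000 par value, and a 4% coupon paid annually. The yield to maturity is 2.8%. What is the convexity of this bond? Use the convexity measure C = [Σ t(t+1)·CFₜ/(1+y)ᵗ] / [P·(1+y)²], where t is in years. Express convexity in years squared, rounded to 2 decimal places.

With y = 0.028:
  t   CF        PV=CF/(1+0.028)^t    t·PV        t(t+1)·PV
  1     2,000.00     1,945.5253     1,945.5253       3,891.0506
  2     2,000.00     1,892.5343     3,785.0687      11,355.2060
  3     2,000.00     1,840.9867     5,522.9601      22,091.8404
  4     2,000.00     1,790.8431     7,163.3724      35,816.8619
  5     2,000.00     1,742.0653     8,710.3263      52,261.9581
  6     2,000.00     1,694.6160    10,167.6961      71,173.8728
  7    52,000.00    42,859.9383   300,019.5678   2,400,156.5421
  Σ                 53,766.5090   337,314.5167   2,596,747.3319
P = 53,766.5090.
Convexity = Σ t(t+1)·PV / [P·(1+y)²] = 2,596,747.3319 / (53,766.5090 × 1.056784) = 45.70162.

45.70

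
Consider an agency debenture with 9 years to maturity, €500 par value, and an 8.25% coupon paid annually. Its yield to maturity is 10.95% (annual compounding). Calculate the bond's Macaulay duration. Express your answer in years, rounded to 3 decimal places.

6.479 years

Periodic yield y = 0.1095. Discount each cash flow and weight by its year:
  t   CF        PV=CF/(1+0.1095)^t    t·PV
  1        41.25        37.1789        37.1789
  2        41.25        33.5096        67.0192
  3        41.25        30.2024        90.6073
  4        41.25        27.2217       108.8867
  5        41.25        24.5351       122.6754
  6        41.25        22.1136       132.6818
  7        41.25        19.9312       139.5182
  8        41.25        17.9641       143.7128
  9       541.25       212.4478     1,912.0298
  Σ                    425.1044     2,754.3101
Price P = Σ PV = 425.1044.
Macaulay duration = Σ(t·PV) / P = 2,754.3101 / 425.1044 = 6.47914 years.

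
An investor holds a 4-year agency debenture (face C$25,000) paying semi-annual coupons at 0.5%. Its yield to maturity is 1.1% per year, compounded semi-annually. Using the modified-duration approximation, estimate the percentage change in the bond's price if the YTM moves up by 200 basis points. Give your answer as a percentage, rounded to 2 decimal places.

Periodic yield y = 0.0055. Modified duration first:
  t   CF        PV=CF/(1+0.0055)^t    t·PV
  1        62.50        62.1581        62.1581
  2        62.50        61.8181       123.6363
  3        62.50        61.4800       184.4400
  4        62.50        61.1437       244.5748
  5        62.50        60.8092       304.0462
  6        62.50        60.4766       362.8598
  7        62.50        60.1458       421.0208
  8    25,062.50    23,986.5502   191,892.4013
  Σ                 24,414.5818   193,595.1372
P = 24,414.5818; D_Mac = 7.92949 half-year periods = 3.96474 yrs; D_mod = 3.96474/(1+0.0055) = 3.94306 yrs.
ΔP/P ≈ -D_mod · Δy = -3.94306 × (+0.02) = -0.078861 = -7.8861%.

-7.89%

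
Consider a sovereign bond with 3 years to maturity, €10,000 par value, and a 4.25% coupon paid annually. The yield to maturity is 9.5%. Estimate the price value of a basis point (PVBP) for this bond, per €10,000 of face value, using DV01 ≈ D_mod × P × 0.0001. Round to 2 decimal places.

€2.28

Periodic yield y = 0.095.
  t   CF        PV=CF/(1+0.095)^t    t·PV
  1       425.00       388.1279       388.1279
  2       425.00       354.4547       708.9093
  3    10,425.00     7,940.2414    23,820.7242
  Σ                  8,682.8239    24,917.7614
P = 8,682.8239; D_Mac = 2.86978 yrs; D_mod = 2.62080 yrs.
DV01 ≈ 2.62080 × 8,682.8239 × 0.0001 = 2.275595.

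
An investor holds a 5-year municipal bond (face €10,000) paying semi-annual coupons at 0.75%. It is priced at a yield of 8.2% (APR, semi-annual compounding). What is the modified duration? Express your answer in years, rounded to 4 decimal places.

4.7027 years

Periodic yield y = 0.041. First find Macaulay duration:
  t   CF        PV=CF/(1+0.041)^t    t·PV
  1        37.50        36.0231        36.0231
  2        37.50        34.6043        69.2086
  3        37.50        33.2414        99.7241
  4        37.50        31.9322       127.7287
  5        37.50        30.6745       153.3725
  6        37.50        29.4664       176.7983
  7        37.50        28.3058       198.1409
  8        37.50        27.1910       217.5281
  9        37.50        26.1201       235.0808
  10   10,037.50     6,716.1172    67,161.1715
  Σ                  6,993.6759    68,474.7767
P = 6,993.6759; Macaulay duration = 68,474.7767 / 6,993.6759 = 9.79096 half-year periods = 4.89548 years.
Modified duration = D_Mac / (1 + y) = 4.89548 / 1.041 = 4.70267 years.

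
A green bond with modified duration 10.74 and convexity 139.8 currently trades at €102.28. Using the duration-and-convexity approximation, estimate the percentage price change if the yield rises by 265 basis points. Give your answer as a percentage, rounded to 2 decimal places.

Duration effect: -D_mod·Δy = -10.74 × (+0.0265) = -0.284610
Convexity effect: ½·C·(Δy)² = 0.5 × 139.8 × (0.0265)² = +0.049087275
ΔP/P ≈ -0.284610 + 0.049087275 = -0.235522725
= -23.5522725%.

-23.55%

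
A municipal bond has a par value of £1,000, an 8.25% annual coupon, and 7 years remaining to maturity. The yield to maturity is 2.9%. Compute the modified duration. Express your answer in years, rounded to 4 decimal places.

Periodic yield y = 0.029. First find Macaulay duration:
  t   CF        PV=CF/(1+0.029)^t    t·PV
  1        82.50        80.1749        80.1749
  2        82.50        77.9154       155.8308
  3        82.50        75.7195       227.1585
  4        82.50        73.5855       294.3421
  5        82.50        71.5117       357.5585
  6        82.50        69.4963       416.9778
  7     1,082.50       886.1766     6,203.2363
  Σ                  1,334.5800     7,735.2789
P = 1,334.5800; Macaulay duration = 7,735.2789 / 1,334.5800 = 5.79604 years.
Modified duration = D_Mac / (1 + y) = 5.79604 / 1.029 = 5.63269 years.

5.6327 years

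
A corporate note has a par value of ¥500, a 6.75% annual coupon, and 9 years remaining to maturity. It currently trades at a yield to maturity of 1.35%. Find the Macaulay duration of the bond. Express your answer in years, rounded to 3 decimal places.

7.402 years

Periodic yield y = 0.0135. Discount each cash flow and weight by its year:
  t   CF        PV=CF/(1+0.0135)^t    t·PV
  1        33.75        33.3004        33.3004
  2        33.75        32.8569        65.7138
  3        33.75        32.4192        97.2577
  4        33.75        31.9874       127.9495
  5        33.75        31.5613       157.8065
  6        33.75        31.1409       186.8454
  7        33.75        30.7261       215.0827
  8        33.75        30.3168       242.5346
  9       533.75       473.0686     4,257.6173
  Σ                    727.3777     5,384.1080
Price P = Σ PV = 727.3777.
Macaulay duration = Σ(t·PV) / P = 5,384.1080 / 727.3777 = 7.40208 years.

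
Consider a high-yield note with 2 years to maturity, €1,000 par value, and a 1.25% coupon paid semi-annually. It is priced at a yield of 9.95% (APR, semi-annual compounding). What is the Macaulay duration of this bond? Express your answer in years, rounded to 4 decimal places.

1.9795 years

Periodic yield y = 0.04975. Discount each cash flow and weight by its period:
  t   CF        PV=CF/(1+0.04975)^t    t·PV
  1         6.25         5.9538         5.9538
  2         6.25         5.6716        11.3433
  3         6.25         5.4028        16.2085
  4     1,006.25       828.6333     3,314.5330
  Σ                    845.6615     3,348.0386
Price P = Σ PV = 845.6615.
Macaulay duration = Σ(t·PV) / P = 3,348.0386 / 845.6615 = 3.95908 half-year periods.
In years: 3.95908 / 2 = 1.97954 years.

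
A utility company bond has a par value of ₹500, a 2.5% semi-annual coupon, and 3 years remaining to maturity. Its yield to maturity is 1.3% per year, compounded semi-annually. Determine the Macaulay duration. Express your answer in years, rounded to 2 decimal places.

2.91 years

Periodic yield y = 0.0065. Discount each cash flow and weight by its period:
  t   CF        PV=CF/(1+0.0065)^t    t·PV
  1         6.25         6.2096         6.2096
  2         6.25         6.1695        12.3391
  3         6.25         6.1297        18.3891
  4         6.25         6.0901        24.3604
  5         6.25         6.0508        30.2539
  6       506.25       486.9477     2,921.6865
  Σ                    517.5975     3,013.2386
Price P = Σ PV = 517.5975.
Macaulay duration = Σ(t·PV) / P = 3,013.2386 / 517.5975 = 5.82159 half-year periods.
In years: 5.82159 / 2 = 2.91079 years.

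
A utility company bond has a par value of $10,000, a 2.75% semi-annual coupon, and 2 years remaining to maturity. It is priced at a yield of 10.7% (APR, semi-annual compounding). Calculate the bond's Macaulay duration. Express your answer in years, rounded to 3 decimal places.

Periodic yield y = 0.0535. Discount each cash flow and weight by its period:
  t   CF        PV=CF/(1+0.0535)^t    t·PV
  1       137.50       130.5173       130.5173
  2       137.50       123.8892       247.7785
  3       137.50       117.5978       352.7933
  4    10,137.50     8,229.8649    32,919.4597
  Σ                  8,601.8693    33,650.5488
Price P = Σ PV = 8,601.8693.
Macaulay duration = Σ(t·PV) / P = 33,650.5488 / 8,601.8693 = 3.91200 half-year periods.
In years: 3.91200 / 2 = 1.95600 years.

1.956 years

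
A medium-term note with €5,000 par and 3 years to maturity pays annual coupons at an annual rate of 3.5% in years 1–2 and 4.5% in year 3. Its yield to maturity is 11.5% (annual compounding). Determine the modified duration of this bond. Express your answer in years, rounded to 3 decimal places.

2.590 years

Periodic yield y = 0.115. First find Macaulay duration:
  t   CF        PV=CF/(1+0.115)^t    t·PV
  1       175.00       156.9507       156.9507
  2       175.00       140.7629       281.5259
  3     5,225.00     3,769.3086    11,307.9257
  Σ                  4,067.0222    11,746.4023
P = 4,067.0222; Macaulay duration = 11,746.4023 / 4,067.0222 = 2.88821 years.
Modified duration = D_Mac / (1 + y) = 2.88821 / 1.115 = 2.59032 years.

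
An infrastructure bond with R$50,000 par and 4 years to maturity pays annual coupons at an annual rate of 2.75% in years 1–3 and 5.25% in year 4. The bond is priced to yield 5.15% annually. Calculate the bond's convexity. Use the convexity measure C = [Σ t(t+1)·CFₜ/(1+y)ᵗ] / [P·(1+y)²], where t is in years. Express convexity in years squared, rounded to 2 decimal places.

17.11

With y = 0.0515:
  t   CF        PV=CF/(1+0.0515)^t    t·PV        t(t+1)·PV
  1     1,375.00     1,307.6557     1,307.6557       2,615.3115
  2     1,375.00     1,243.6098     2,487.2196       7,461.6589
  3     1,375.00     1,182.7007     3,548.1022      14,192.4088
  4    52,625.00    43,048.2004   172,192.8016     860,964.0079
  Σ                 46,782.1667   179,535.7792     885,233.3872
P = 46,782.1667.
Convexity = Σ t(t+1)·PV / [P·(1+y)²] = 885,233.3872 / (46,782.1667 × 1.105652) = 17.11429.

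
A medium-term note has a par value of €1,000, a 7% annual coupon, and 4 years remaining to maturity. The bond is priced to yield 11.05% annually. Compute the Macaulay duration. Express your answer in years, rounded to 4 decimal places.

Periodic yield y = 0.1105. Discount each cash flow and weight by its year:
  t   CF        PV=CF/(1+0.1105)^t    t·PV
  1        70.00        63.0347        63.0347
  2        70.00        56.7624       113.5248
  3        70.00        51.1143       153.3429
  4     1,070.00       703.5736     2,814.2943
  Σ                    874.4850     3,144.1967
Price P = Σ PV = 874.4850.
Macaulay duration = Σ(t·PV) / P = 3,144.1967 / 874.4850 = 3.59548 years.

3.5955 years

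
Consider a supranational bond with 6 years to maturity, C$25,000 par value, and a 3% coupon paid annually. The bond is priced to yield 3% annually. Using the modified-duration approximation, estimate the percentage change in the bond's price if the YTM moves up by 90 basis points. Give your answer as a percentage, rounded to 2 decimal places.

Periodic yield y = 0.03. Modified duration first:
  t   CF        PV=CF/(1+0.03)^t    t·PV
  1       750.00       728.1553       728.1553
  2       750.00       706.9469     1,413.8939
  3       750.00       686.3562     2,059.0687
  4       750.00       666.3653     2,665.4611
  5       750.00       646.9566     3,234.7829
  6    25,750.00    21,565.2196   129,391.3177
  Σ                 25,000.0000   139,492.6797
P = 25,000.0000; D_Mac = 5.57971 yrs; D_mod = 5.57971/(1+0.03) = 5.41719 yrs.
ΔP/P ≈ -D_mod · Δy = -5.41719 × (+0.009) = -0.048755 = -4.8755%.

-4.88%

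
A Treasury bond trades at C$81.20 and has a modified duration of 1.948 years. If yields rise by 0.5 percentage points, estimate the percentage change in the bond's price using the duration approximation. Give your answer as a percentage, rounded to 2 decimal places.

Duration approximation: ΔP/P ≈ -D_mod · Δy = -1.948 × (+0.005) = -0.009740.
As a percentage: -0.9740%.

-0.97%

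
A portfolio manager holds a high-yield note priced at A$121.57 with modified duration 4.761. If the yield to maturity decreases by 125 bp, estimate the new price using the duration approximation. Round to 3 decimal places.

Duration approximation: ΔP/P ≈ -D_mod · Δy = -4.761 × (-0.0125) = +0.0595125.
New price ≈ 121.57 × (1 + 0.0595125) = 128.804934625.

A$128.805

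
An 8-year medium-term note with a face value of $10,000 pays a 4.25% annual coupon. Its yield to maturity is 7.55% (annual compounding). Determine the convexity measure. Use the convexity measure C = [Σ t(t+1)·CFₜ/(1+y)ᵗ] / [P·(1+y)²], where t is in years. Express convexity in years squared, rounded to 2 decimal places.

50.07

With y = 0.0755:
  t   CF        PV=CF/(1+0.0755)^t    t·PV        t(t+1)·PV
  1       425.00       395.1650       395.1650         790.3301
  2       425.00       367.4245       734.8490       2,204.5469
  3       425.00       341.6313     1,024.8940       4,099.5759
  4       425.00       317.6488     1,270.5954       6,352.9768
  5       425.00       295.3499     1,476.7496       8,860.4976
  6       425.00       274.6164     1,647.6983      11,533.8881
  7       425.00       255.3383     1,787.3684      14,298.9469
  8    10,425.00     5,823.6162    46,588.9296     419,300.3668
  Σ                  8,070.7905    54,926.2492     467,441.1290
P = 8,070.7905.
Convexity = Σ t(t+1)·PV / [P·(1+y)²] = 467,441.1290 / (8,070.7905 × 1.156700) = 50.07143.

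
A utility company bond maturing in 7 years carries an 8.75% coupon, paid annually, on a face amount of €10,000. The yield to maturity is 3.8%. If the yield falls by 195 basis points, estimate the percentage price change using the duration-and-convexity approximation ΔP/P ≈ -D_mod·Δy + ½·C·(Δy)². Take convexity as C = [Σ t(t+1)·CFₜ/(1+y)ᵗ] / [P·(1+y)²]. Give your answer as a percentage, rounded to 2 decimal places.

+11.49%

With y = 0.038:
  t   CF        PV=CF/(1+0.038)^t    t·PV        t(t+1)·PV
  1       875.00       842.9672       842.9672       1,685.9345
  2       875.00       812.1072     1,624.2143       4,872.6430
  3       875.00       782.3769     2,347.1306       9,388.5222
  4       875.00       753.7349     3,014.9397      15,074.6985
  5       875.00       726.1415     3,630.7077      21,784.2464
  6       875.00       699.5583     4,197.3500      29,381.4498
  7    10,875.00     8,376.2145    58,633.5016     469,068.0128
  Σ                 12,993.1006    74,290.8111     551,255.5072
P = 12,993.1006; D_Mac = 5.71771 yrs; D_mod = 5.50839 yrs; C = 39.37725.
Duration effect: -5.50839 × (-0.0195) = +0.107414
Convexity effect: 0.5 × 39.37725 × (-0.0195)² = +0.0074866
ΔP/P ≈ +0.107414 + 0.0074866 = +0.114900 = +11.4900%.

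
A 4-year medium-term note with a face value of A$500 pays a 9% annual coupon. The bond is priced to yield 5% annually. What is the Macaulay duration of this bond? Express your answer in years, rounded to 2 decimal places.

3.56 years

Periodic yield y = 0.05. Discount each cash flow and weight by its year:
  t   CF        PV=CF/(1+0.05)^t    t·PV
  1        45.00        42.8571        42.8571
  2        45.00        40.8163        81.6327
  3        45.00        38.8727       116.6181
  4       545.00       448.3728     1,793.4914
  Σ                    570.9190     2,034.5993
Price P = Σ PV = 570.9190.
Macaulay duration = Σ(t·PV) / P = 2,034.5993 / 570.9190 = 3.56373 years.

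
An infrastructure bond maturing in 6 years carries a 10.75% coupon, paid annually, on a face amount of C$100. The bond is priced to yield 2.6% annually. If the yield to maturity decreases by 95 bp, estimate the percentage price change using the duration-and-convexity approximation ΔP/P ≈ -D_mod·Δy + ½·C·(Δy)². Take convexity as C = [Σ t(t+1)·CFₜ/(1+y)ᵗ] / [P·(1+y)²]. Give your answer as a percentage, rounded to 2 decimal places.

With y = 0.026:
  t   CF        PV=CF/(1+0.026)^t    t·PV        t(t+1)·PV
  1        10.75        10.4776        10.4776          20.9552
  2        10.75        10.2121        20.4241          61.2724
  3        10.75         9.9533        29.8599         119.4394
  4        10.75         9.7011        38.8042         194.0211
  5        10.75         9.4552        47.2761         283.6566
  6       110.75        94.9423       569.6536       3,987.5750
  Σ                    144.7415       716.4955       4,666.9197
P = 144.7415; D_Mac = 4.95017 yrs; D_mod = 4.82473 yrs; C = 30.62969.
Duration effect: -4.82473 × (-0.0095) = +0.045835
Convexity effect: 0.5 × 30.62969 × (-0.0095)² = +0.0013822
ΔP/P ≈ +0.045835 + 0.0013822 = +0.047217 = +4.7217%.

+4.72%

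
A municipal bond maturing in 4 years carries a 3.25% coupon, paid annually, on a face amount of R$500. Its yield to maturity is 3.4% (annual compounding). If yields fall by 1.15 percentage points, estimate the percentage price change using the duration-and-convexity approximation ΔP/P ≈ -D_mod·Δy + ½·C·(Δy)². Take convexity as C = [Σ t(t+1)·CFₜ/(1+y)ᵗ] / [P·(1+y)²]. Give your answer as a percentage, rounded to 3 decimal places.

With y = 0.034:
  t   CF        PV=CF/(1+0.034)^t    t·PV        t(t+1)·PV
  1        16.25        15.7157        15.7157          31.4313
  2        16.25        15.1989        30.3978          91.1934
  3        16.25        14.6991        44.0974         176.3896
  4       516.25       451.6249     1,806.4997       9,032.4986
  Σ                    497.2386     1,896.7106       9,331.5130
P = 497.2386; D_Mac = 3.81449 yrs; D_mod = 3.68906 yrs; C = 17.55279.
Duration effect: -3.68906 × (-0.0115) = +0.042424
Convexity effect: 0.5 × 17.55279 × (-0.0115)² = +0.0011607
ΔP/P ≈ +0.042424 + 0.0011607 = +0.043585 = +4.3585%.

+4.358%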